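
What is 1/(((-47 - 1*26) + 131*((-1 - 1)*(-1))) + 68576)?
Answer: 1/68765 ≈ 1.4542e-5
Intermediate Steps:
1/(((-47 - 1*26) + 131*((-1 - 1)*(-1))) + 68576) = 1/(((-47 - 26) + 131*(-2*(-1))) + 68576) = 1/((-73 + 131*2) + 68576) = 1/((-73 + 262) + 68576) = 1/(189 + 68576) = 1/68765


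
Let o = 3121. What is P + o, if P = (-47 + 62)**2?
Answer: 3346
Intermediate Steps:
P = 225 (P = 15**2 = 225)
P + o = 225 + 3121 = 3346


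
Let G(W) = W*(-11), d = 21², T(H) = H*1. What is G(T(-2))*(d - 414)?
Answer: 594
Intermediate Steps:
T(H) = H
d = 441
G(W) = -11*W
G(T(-2))*(d - 414) = (-11*(-2))*(441 - 414) = 22*27 = 594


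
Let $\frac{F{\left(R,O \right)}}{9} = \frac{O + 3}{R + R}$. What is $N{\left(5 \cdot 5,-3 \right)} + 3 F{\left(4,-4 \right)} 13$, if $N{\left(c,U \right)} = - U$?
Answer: $- \frac{327}{8} \approx -40.875$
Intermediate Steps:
$F{\left(R,O \right)} = \frac{9 \left(3 + O\right)}{2 R}$ ($F{\left(R,O \right)} = 9 \frac{O + 3}{R + R} = 9 \frac{3 + O}{2 R} = \frac{9 \left(3 + O\right)}{2 R}$)
$N{\left(5 \cdot 5,-3 \right)} + 3 F{\left(4,-4 \right)} 13 = \left(-1\right) \left(-3\right) + 3 \frac{9 \left(3 - 4\right)}{2 \cdot 4} \cdot 13 = 3 + 3 \cdot \frac{9}{2} \cdot \frac{1}{4} \left(-1\right) 13 = 3 + 3 \left(\left(- \frac{9}{8}\right) 13\right) = 3 + 3 \left(- \frac{117}{8}\right) = 3 - \frac{351}{8} = - \frac{327}{8}$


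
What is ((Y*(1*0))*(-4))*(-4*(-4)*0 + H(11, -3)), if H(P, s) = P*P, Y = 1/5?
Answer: 0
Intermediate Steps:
Y = ⅕ ≈ 0.20000
H(P, s) = P²
((Y*(1*0))*(-4))*(-4*(-4)*0 + H(11, -3)) = (((1*0)/5)*(-4))*(-4*(-4)*0 + 11²) = (((⅕)*0)*(-4))*(16*0 + 121) = (0*(-4))*(0 + 121) = 0*121 = 0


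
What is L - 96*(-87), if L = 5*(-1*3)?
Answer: 8337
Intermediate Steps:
L = -15 (L = 5*(-3) = -15)
L - 96*(-87) = -15 - 96*(-87) = -15 + 8352 = 8337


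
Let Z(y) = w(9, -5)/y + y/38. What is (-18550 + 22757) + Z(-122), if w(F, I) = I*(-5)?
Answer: 9743909/2318 ≈ 4203.6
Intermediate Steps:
w(F, I) = -5*I
Z(y) = 25/y + y/38 (Z(y) = (-5*(-5))/y + y/38 = 25/y + y*(1/38) = 25/y + y/38)
(-18550 + 22757) + Z(-122) = (-18550 + 22757) + (25/(-122) + (1/38)*(-122)) = 4207 + (25*(-1/122) - 61/19) = 4207 + (-25/122 - 61/19) = 4207 - 7917/2318 = 9743909/2318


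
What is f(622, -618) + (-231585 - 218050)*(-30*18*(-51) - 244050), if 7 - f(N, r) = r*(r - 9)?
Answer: 97350086371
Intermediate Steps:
f(N, r) = 7 - r*(-9 + r) (f(N, r) = 7 - r*(r - 9) = 7 - r*(-9 + r))
f(622, -618) + (-231585 - 218050)*(-30*18*(-51) - 244050) = (7 - 1*(-618)² + 9*(-618)) + (-231585 - 218050)*(-30*18*(-51) - 244050) = (7 - 1*381924 - 5562) - 449635*(-540*(-51) - 244050) = (7 - 381924 - 5562) - 449635*(27540 - 244050) = -387479 - 449635*(-216510) = -387479 + 97350473850 = 97350086371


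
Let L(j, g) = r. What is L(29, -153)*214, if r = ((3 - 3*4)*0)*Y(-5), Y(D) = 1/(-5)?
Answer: 0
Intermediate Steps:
Y(D) = -1/5
r = 0 (r = ((3 - 3*4)*0)*(-1/5) = ((3 - 12)*0)*(-1/5) = -9*0*(-1/5) = 0*(-1/5) = 0)
L(j, g) = 0
L(29, -153)*214 = 0*214 = 0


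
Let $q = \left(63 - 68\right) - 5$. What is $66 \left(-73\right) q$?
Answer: $48180$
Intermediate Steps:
$q = -10$ ($q = -5 - 5 = -10$)
$66 \left(-73\right) q = 66 \left(-73\right) \left(-10\right) = \left(-4818\right) \left(-10\right) = 48180$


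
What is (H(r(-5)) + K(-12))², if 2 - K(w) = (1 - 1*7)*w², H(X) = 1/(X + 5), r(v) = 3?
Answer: 48011041/64 ≈ 7.5017e+5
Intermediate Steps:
H(X) = 1/(5 + X)
K(w) = 2 + 6*w² (K(w) = 2 - (1 - 1*7)*w² = 2 - (1 - 7)*w² = 2 - (-6)*w² = 2 + 6*w²)
(H(r(-5)) + K(-12))² = (1/(5 + 3) + (2 + 6*(-12)²))² = (1/8 + (2 + 6*144))² = (⅛ + (2 + 864))² = (⅛ + 866)² = (6929/8)² = 48011041/64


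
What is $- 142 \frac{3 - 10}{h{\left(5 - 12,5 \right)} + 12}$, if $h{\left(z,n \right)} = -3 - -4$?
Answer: $\frac{994}{13} \approx 76.462$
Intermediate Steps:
$h{\left(z,n \right)} = 1$ ($h{\left(z,n \right)} = -3 + 4 = 1$)
$- 142 \frac{3 - 10}{h{\left(5 - 12,5 \right)} + 12} = - 142 \frac{3 - 10}{1 + 12} = - 142 \left(- \frac{7}{13}\right) = - 142 \left(\left(-7\right) \frac{1}{13}\right) = \left(-142\right) \left(- \frac{7}{13}\right) = \frac{994}{13}$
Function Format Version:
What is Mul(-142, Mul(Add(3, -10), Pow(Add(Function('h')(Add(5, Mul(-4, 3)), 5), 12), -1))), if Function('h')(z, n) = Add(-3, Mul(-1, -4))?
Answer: Rational(994, 13) ≈ 76.462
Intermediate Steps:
Function('h')(z, n) = 1 (Function('h')(z, n) = Add(-3, 4) = 1)
Mul(-142, Mul(Add(3, -10), Pow(Add(Function('h')(Add(5, Mul(-4, 3)), 5), 12), -1))) = Mul(-142, Mul(Add(3, -10), Pow(Add(1, 12), -1))) = Mul(-142, Mul(-7, Pow(13, -1))) = Mul(-142, Mul(-7, Rational(1, 13))) = Mul(-142, Rational(-7, 13)) = Rational(994, 13)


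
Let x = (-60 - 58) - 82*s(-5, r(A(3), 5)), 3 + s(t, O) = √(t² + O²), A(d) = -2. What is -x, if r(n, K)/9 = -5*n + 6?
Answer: -128 + 82*√20761 ≈ 11687.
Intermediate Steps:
r(n, K) = 54 - 45*n (r(n, K) = 9*(-5*n + 6) = 9*(6 - 5*n) = 54 - 45*n)
s(t, O) = -3 + √(O² + t²) (s(t, O) = -3 + √(t² + O²) = -3 + √(O² + t²))
x = 128 - 82*√20761 (x = (-60 - 58) - 82*(-3 + √((54 - 45*(-2))² + (-5)²)) = -118 - 82*(-3 + √((54 + 90)² + 25)) = -118 - 82*(-3 + √(144² + 25)) = -118 - 82*(-3 + √(20736 + 25)) = -118 - 82*(-3 + √20761) = -118 + (246 - 82*√20761) = 128 - 82*√20761 ≈ -11687.)
-x = -(128 - 82*√20761) = -128 + 82*√20761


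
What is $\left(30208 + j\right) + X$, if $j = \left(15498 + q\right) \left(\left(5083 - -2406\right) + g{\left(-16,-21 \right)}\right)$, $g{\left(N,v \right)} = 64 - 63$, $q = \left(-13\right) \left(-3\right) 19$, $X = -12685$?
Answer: $121647633$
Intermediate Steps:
$q = 741$ ($q = 39 \cdot 19 = 741$)
$g{\left(N,v \right)} = 1$
$j = 121630110$ ($j = \left(15498 + 741\right) \left(\left(5083 - -2406\right) + 1\right) = 16239 \left(\left(5083 + 2406\right) + 1\right) = 16239 \left(7489 + 1\right) = 16239 \cdot 7490 = 121630110$)
$\left(30208 + j\right) + X = \left(30208 + 121630110\right) - 12685 = 121660318 - 12685 = 121647633$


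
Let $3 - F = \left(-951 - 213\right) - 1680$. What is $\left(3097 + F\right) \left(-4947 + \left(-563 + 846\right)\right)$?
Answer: $-27722816$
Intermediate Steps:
$F = 2847$ ($F = 3 - \left(\left(-951 - 213\right) - 1680\right) = 3 - \left(-1164 - 1680\right) = 3 - -2844 = 3 + 2844 = 2847$)
$\left(3097 + F\right) \left(-4947 + \left(-563 + 846\right)\right) = \left(3097 + 2847\right) \left(-4947 + \left(-563 + 846\right)\right) = 5944 \left(-4947 + 283\right) = 5944 \left(-4664\right) = -27722816$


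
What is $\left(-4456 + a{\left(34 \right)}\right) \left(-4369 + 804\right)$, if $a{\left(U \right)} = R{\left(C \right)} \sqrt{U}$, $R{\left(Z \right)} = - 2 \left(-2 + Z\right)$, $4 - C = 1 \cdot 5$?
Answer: $15885640 - 21390 \sqrt{34} \approx 1.5761 \cdot 10^{7}$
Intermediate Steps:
$C = -1$ ($C = 4 - 1 \cdot 5 = 4 - 5 = -1$)
$R{\left(Z \right)} = 4 - 2 Z$
$a{\left(U \right)} = 6 \sqrt{U}$ ($a{\left(U \right)} = \left(4 - -2\right) \sqrt{U} = \left(4 + 2\right) \sqrt{U} = 6 \sqrt{U}$)
$\left(-4456 + a{\left(34 \right)}\right) \left(-4369 + 804\right) = \left(-4456 + 6 \sqrt{34}\right) \left(-4369 + 804\right) = \left(-4456 + 6 \sqrt{34}\right) \left(-3565\right) = 15885640 - 21390 \sqrt{34}$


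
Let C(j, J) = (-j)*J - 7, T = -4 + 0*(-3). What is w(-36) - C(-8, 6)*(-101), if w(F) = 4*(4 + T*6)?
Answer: 4061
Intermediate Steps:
T = -4 (T = -4 + 0 = -4)
C(j, J) = -7 - J*j (C(j, J) = -J*j - 7 = -7 - J*j)
w(F) = -80 (w(F) = 4*(4 - 4*6) = 4*(4 - 24) = 4*(-20) = -80)
w(-36) - C(-8, 6)*(-101) = -80 - (-7 - 1*6*(-8))*(-101) = -80 - (-7 + 48)*(-101) = -80 - 41*(-101) = -80 - 1*(-4141) = -80 + 4141 = 4061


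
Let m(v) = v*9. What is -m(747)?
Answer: -6723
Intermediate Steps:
m(v) = 9*v
-m(747) = -9*747 = -1*6723 = -6723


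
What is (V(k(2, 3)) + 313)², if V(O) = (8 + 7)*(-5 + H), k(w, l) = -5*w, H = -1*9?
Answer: 10609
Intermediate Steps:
H = -9
V(O) = -210 (V(O) = (8 + 7)*(-5 - 9) = 15*(-14) = -210)
(V(k(2, 3)) + 313)² = (-210 + 313)² = 103² = 10609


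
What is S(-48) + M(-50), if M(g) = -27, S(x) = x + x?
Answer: -123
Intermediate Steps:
S(x) = 2*x
S(-48) + M(-50) = 2*(-48) - 27 = -96 - 27 = -123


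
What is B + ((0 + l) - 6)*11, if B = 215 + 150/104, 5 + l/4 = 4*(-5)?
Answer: -49377/52 ≈ -949.56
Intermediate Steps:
l = -100 (l = -20 + 4*(4*(-5)) = -20 + 4*(-20) = -20 - 80 = -100)
B = 11255/52 (B = 215 + 150*(1/104) = 215 + 75/52 = 11255/52 ≈ 216.44)
B + ((0 + l) - 6)*11 = 11255/52 + ((0 - 100) - 6)*11 = 11255/52 + (-100 - 6)*11 = 11255/52 - 106*11 = 11255/52 - 1166 = -49377/52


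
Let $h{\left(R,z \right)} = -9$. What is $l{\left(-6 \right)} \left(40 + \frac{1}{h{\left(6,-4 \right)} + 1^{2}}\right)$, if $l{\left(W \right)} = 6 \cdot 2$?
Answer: $\frac{957}{2} \approx 478.5$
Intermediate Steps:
$l{\left(W \right)} = 12$
$l{\left(-6 \right)} \left(40 + \frac{1}{h{\left(6,-4 \right)} + 1^{2}}\right) = 12 \left(40 + \frac{1}{-9 + 1^{2}}\right) = 12 \left(40 + \frac{1}{-9 + 1}\right) = 12 \left(40 + \frac{1}{-8}\right) = 12 \left(40 - \frac{1}{8}\right) = 12 \cdot \frac{319}{8} = \frac{957}{2}$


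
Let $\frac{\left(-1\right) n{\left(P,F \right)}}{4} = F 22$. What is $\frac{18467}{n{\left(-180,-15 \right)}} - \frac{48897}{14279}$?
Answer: $\frac{199146253}{18848280} \approx 10.566$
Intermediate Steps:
$n{\left(P,F \right)} = - 88 F$ ($n{\left(P,F \right)} = - 4 F 22 = - 4 \cdot 22 F = - 88 F$)
$\frac{18467}{n{\left(-180,-15 \right)}} - \frac{48897}{14279} = \frac{18467}{\left(-88\right) \left(-15\right)} - \frac{48897}{14279} = \frac{18467}{1320} - \frac{48897}{14279} = \frac{199146253}{18848280}$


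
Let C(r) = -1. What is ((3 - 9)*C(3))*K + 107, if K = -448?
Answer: -2581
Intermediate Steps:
((3 - 9)*C(3))*K + 107 = ((3 - 9)*(-1))*(-448) + 107 = -6*(-1)*(-448) + 107 = 6*(-448) + 107 = -2688 + 107 = -2581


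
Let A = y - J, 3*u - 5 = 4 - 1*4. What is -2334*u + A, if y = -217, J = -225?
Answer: -3882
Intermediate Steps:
u = 5/3 (u = 5/3 + (4 - 1*4)/3 = 5/3 + (4 - 4)/3 = 5/3 + (⅓)*0 = 5/3 + 0 = 5/3 ≈ 1.6667)
A = 8 (A = -217 - 1*(-225) = -217 + 225 = 8)
-2334*u + A = -2334*5/3 + 8 = -389*10 + 8 = -3890 + 8 = -3882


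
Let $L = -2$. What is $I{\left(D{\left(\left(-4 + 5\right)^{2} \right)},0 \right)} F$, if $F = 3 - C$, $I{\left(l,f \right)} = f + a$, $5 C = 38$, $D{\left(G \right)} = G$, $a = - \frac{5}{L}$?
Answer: $- \frac{23}{2} \approx -11.5$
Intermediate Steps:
$a = \frac{5}{2}$ ($a = - \frac{5}{-2} = \left(-5\right) \left(- \frac{1}{2}\right) = \frac{5}{2} \approx 2.5$)
$C = \frac{38}{5}$ ($C = \frac{1}{5} \cdot 38 = \frac{38}{5} \approx 7.6$)
$I{\left(l,f \right)} = \frac{5}{2} + f$ ($I{\left(l,f \right)} = f + \frac{5}{2} = \frac{5}{2} + f$)
$F = - \frac{23}{5}$ ($F = 3 - \frac{38}{5} = - \frac{23}{5} \approx -4.6$)
$I{\left(D{\left(\left(-4 + 5\right)^{2} \right)},0 \right)} F = \left(\frac{5}{2} + 0\right) \left(- \frac{23}{5}\right) = \frac{5}{2} \left(- \frac{23}{5}\right) = - \frac{23}{2}$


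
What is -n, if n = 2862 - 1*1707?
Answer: -1155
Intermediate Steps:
n = 1155 (n = 2862 - 1707 = 1155)
-n = -1*1155 = -1155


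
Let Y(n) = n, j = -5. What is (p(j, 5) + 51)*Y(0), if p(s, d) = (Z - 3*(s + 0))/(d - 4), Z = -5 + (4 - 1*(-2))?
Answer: 0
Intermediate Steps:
Z = 1 (Z = -5 + (4 + 2) = -5 + 6 = 1)
p(s, d) = (1 - 3*s)/(-4 + d) (p(s, d) = (1 - 3*(s + 0))/(d - 4) = (1 - 3*s)/(-4 + d))
(p(j, 5) + 51)*Y(0) = ((1 - 3*(-5))/(-4 + 5) + 51)*0 = ((1 + 15)/1 + 51)*0 = (1*16 + 51)*0 = (16 + 51)*0 = 67*0 = 0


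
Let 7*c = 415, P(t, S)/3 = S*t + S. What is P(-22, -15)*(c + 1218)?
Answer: 1207035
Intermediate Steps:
P(t, S) = 3*S + 3*S*t (P(t, S) = 3*(S*t + S) = 3*(S + S*t) = 3*S + 3*S*t)
c = 415/7 (c = (⅐)*415 = 415/7 ≈ 59.286)
P(-22, -15)*(c + 1218) = (3*(-15)*(1 - 22))*(415/7 + 1218) = (3*(-15)*(-21))*(8941/7) = 945*(8941/7) = 1207035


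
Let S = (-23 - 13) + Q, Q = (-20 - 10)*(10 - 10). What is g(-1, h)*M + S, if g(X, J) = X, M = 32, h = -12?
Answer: -68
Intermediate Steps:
Q = 0 (Q = -30*0 = 0)
S = -36 (S = (-23 - 13) + 0 = -36 + 0 = -36)
g(-1, h)*M + S = -1*32 - 36 = -32 - 36 = -68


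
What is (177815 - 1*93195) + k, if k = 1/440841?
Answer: 37303965421/440841 ≈ 84620.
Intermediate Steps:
k = 1/440841 ≈ 2.2684e-6
(177815 - 1*93195) + k = (177815 - 1*93195) + 1/440841 = (177815 - 93195) + 1/440841 = 84620 + 1/440841 = 37303965421/440841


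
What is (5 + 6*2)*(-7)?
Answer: -119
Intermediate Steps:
(5 + 6*2)*(-7) = (5 + 12)*(-7) = 17*(-7) = -119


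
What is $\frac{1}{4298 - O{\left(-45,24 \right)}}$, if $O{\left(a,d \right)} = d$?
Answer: $\frac{1}{4274} \approx 0.00023397$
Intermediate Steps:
$\frac{1}{4298 - O{\left(-45,24 \right)}} = \frac{1}{4298 - 24} = \frac{1}{4274}$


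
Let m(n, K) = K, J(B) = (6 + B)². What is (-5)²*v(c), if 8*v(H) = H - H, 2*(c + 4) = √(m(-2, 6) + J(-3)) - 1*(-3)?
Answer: 0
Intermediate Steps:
c = -5/2 + √15/2 (c = -4 + (√(6 + (6 - 3)²) - 1*(-3))/2 = -4 + (√(6 + 3²) + 3)/2 = -4 + (√(6 + 9) + 3)/2 = -4 + (√15 + 3)/2 = -4 + (3 + √15)/2 = -4 + (3/2 + √15/2) = -5/2 + √15/2 ≈ -0.56351)
v(H) = 0 (v(H) = (H - H)/8 = (⅛)*0 = 0)
(-5)²*v(c) = (-5)²*0 = 25*0 = 0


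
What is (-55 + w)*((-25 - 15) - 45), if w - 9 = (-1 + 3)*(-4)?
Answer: 4590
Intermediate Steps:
w = 1 (w = 9 + (-1 + 3)*(-4) = 9 + 2*(-4) = 9 - 8 = 1)
(-55 + w)*((-25 - 15) - 45) = (-55 + 1)*((-25 - 15) - 45) = -54*(-40 - 45) = -54*(-85) = 4590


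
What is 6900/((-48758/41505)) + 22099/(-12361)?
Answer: -1770538153771/301348819 ≈ -5875.4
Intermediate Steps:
6900/((-48758/41505)) + 22099/(-12361) = 6900/((-48758*1/41505)) + 22099*(-1/12361) = 6900/(-48758/41505) - 22099/12361 = 6900*(-41505/48758) - 22099/12361 = -143192250/24379 - 22099/12361 = -1770538153771/301348819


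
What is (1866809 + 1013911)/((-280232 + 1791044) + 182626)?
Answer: 1440360/846719 ≈ 1.7011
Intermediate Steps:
(1866809 + 1013911)/((-280232 + 1791044) + 182626) = 2880720/(1510812 + 182626) = 2880720/1693438 = 2880720*(1/1693438) = 1440360/846719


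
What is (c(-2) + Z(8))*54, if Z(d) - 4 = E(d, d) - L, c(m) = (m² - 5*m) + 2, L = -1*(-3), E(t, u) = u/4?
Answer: 1026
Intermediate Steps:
E(t, u) = u/4 (E(t, u) = u*(¼) = u/4)
L = 3
c(m) = 2 + m² - 5*m
Z(d) = 1 + d/4 (Z(d) = 4 + (d/4 - 1*3) = 4 + (d/4 - 3) = 4 + (-3 + d/4) = 1 + d/4)
(c(-2) + Z(8))*54 = ((2 + (-2)² - 5*(-2)) + (1 + (¼)*8))*54 = ((2 + 4 + 10) + (1 + 2))*54 = (16 + 3)*54 = 19*54 = 1026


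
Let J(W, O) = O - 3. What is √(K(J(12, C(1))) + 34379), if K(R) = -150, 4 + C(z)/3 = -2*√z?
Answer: √34229 ≈ 185.01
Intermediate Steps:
C(z) = -12 - 6*√z (C(z) = -12 + 3*(-2*√z) = -12 - 6*√z)
J(W, O) = -3 + O
√(K(J(12, C(1))) + 34379) = √(-150 + 34379) = √34229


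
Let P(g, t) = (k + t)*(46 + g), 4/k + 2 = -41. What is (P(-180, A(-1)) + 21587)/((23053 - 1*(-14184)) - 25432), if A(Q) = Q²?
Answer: 184603/101523 ≈ 1.8183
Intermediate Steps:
k = -4/43 (k = 4/(-2 - 41) = 4/(-43) = 4*(-1/43) = -4/43 ≈ -0.093023)
P(g, t) = (46 + g)*(-4/43 + t) (P(g, t) = (-4/43 + t)*(46 + g) = (46 + g)*(-4/43 + t))
(P(-180, A(-1)) + 21587)/((23053 - 1*(-14184)) - 25432) = ((-184/43 + 46*(-1)² - 4/43*(-180) - 180*(-1)²) + 21587)/((23053 - 1*(-14184)) - 25432) = ((-184/43 + 46*1 + 720/43 - 180*1) + 21587)/((23053 + 14184) - 25432) = ((-184/43 + 46 + 720/43 - 180) + 21587)/(37237 - 25432) = (-5226/43 + 21587)/11805 = (923015/43)*(1/11805) = 184603/101523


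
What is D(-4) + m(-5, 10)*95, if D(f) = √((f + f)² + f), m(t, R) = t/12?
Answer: -475/12 + 2*√15 ≈ -31.837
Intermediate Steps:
m(t, R) = t/12 (m(t, R) = t*(1/12) = t/12)
D(f) = √(f + 4*f²) (D(f) = √((2*f)² + f) = √(4*f² + f) = √(f + 4*f²))
D(-4) + m(-5, 10)*95 = √(-4*(1 + 4*(-4))) + ((1/12)*(-5))*95 = √(-4*(1 - 16)) - 5/12*95 = √(-4*(-15)) - 475/12 = √60 - 475/12 = 2*√15 - 475/12 = -475/12 + 2*√15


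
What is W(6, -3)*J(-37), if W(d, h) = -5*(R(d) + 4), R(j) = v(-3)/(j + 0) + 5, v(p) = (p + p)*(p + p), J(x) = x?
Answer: 2775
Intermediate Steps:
v(p) = 4*p² (v(p) = (2*p)*(2*p) = 4*p²)
R(j) = 5 + 36/j (R(j) = (4*(-3)²)/(j + 0) + 5 = (4*9)/j + 5 = 36/j + 5 = 5 + 36/j)
W(d, h) = -45 - 180/d (W(d, h) = -5*((5 + 36/d) + 4) = -5*(9 + 36/d) = -45 - 180/d)
W(6, -3)*J(-37) = (-45 - 180/6)*(-37) = (-45 - 180*⅙)*(-37) = (-45 - 30)*(-37) = -75*(-37) = 2775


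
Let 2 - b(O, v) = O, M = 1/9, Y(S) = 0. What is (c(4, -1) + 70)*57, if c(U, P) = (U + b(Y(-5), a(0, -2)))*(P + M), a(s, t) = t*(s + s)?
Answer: 3686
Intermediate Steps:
a(s, t) = 2*s*t (a(s, t) = t*(2*s) = 2*s*t)
M = ⅑ ≈ 0.11111
b(O, v) = 2 - O
c(U, P) = (2 + U)*(⅑ + P) (c(U, P) = (U + (2 - 1*0))*(P + ⅑) = (U + (2 + 0))*(⅑ + P) = (U + 2)*(⅑ + P) = (2 + U)*(⅑ + P))
(c(4, -1) + 70)*57 = ((2/9 + 2*(-1) + (⅑)*4 - 1*4) + 70)*57 = ((2/9 - 2 + 4/9 - 4) + 70)*57 = (-16/3 + 70)*57 = (194/3)*57 = 3686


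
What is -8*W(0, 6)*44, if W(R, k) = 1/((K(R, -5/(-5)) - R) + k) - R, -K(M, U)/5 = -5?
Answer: -352/31 ≈ -11.355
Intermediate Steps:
K(M, U) = 25 (K(M, U) = -5*(-5) = 25)
W(R, k) = 1/(25 + k - R) - R (W(R, k) = 1/((25 - R) + k) - R = 1/(25 + k - R) - R)
-8*W(0, 6)*44 = -8*(1 + 0**2 - 25*0 - 1*0*6)/(25 + 6 - 1*0)*44 = -8*(1 + 0 + 0 + 0)/(25 + 6 + 0)*44 = -8/31*44 = -352/31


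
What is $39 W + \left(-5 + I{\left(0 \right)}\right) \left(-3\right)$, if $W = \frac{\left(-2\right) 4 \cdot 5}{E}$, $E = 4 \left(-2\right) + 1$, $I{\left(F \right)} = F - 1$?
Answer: $\frac{1686}{7} \approx 240.86$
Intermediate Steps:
$I{\left(F \right)} = -1 + F$
$E = -7$ ($E = -8 + 1 = -7$)
$W = \frac{40}{7}$ ($W = \frac{\left(-2\right) 4 \cdot 5}{-7} = \left(-8\right) 5 \left(- \frac{1}{7}\right) = \left(-40\right) \left(- \frac{1}{7}\right) = \frac{40}{7} \approx 5.7143$)
$39 W + \left(-5 + I{\left(0 \right)}\right) \left(-3\right) = 39 \cdot \frac{40}{7} + \left(-5 + \left(-1 + 0\right)\right) \left(-3\right) = \frac{1560}{7} + \left(-5 - 1\right) \left(-3\right) = \frac{1560}{7} - -18 = \frac{1560}{7} + 18 = \frac{1686}{7}$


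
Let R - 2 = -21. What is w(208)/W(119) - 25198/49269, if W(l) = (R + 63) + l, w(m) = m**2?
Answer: 2127466742/8030847 ≈ 264.91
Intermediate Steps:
R = -19 (R = 2 - 21 = -19)
W(l) = 44 + l (W(l) = (-19 + 63) + l = 44 + l)
w(208)/W(119) - 25198/49269 = 208**2/(44 + 119) - 25198/49269 = 43264/163 - 25198*1/49269 = 43264*(1/163) - 25198/49269 = 43264/163 - 25198/49269 = 2127466742/8030847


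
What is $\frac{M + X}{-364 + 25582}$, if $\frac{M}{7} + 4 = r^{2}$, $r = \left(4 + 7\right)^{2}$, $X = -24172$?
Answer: $\frac{78287}{25218} \approx 3.1044$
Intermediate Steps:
$r = 121$ ($r = 11^{2} = 121$)
$M = 102459$ ($M = -28 + 7 \cdot 121^{2} = -28 + 7 \cdot 14641 = -28 + 102487 = 102459$)
$\frac{M + X}{-364 + 25582} = \frac{102459 - 24172}{-364 + 25582} = \frac{78287}{25218}$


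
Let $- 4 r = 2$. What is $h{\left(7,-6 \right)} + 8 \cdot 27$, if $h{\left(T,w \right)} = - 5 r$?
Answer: $\frac{437}{2} \approx 218.5$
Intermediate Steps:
$r = - \frac{1}{2}$ ($r = \left(- \frac{1}{4}\right) 2 = - \frac{1}{2} \approx -0.5$)
$h{\left(T,w \right)} = \frac{5}{2}$ ($h{\left(T,w \right)} = \left(-5\right) \left(- \frac{1}{2}\right) = \frac{5}{2}$)
$h{\left(7,-6 \right)} + 8 \cdot 27 = \frac{5}{2} + 8 \cdot 27 = \frac{5}{2} + 216 = \frac{437}{2}$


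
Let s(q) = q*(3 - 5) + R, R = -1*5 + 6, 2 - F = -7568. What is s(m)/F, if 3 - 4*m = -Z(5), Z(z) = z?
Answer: -3/7570 ≈ -0.00039630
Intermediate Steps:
F = 7570 (F = 2 - 1*(-7568) = 2 + 7568 = 7570)
R = 1 (R = -5 + 6 = 1)
m = 2 (m = 3/4 - (-1)*5/4 = 3/4 - 1/4*(-5) = 3/4 + 5/4 = 2)
s(q) = 1 - 2*q (s(q) = q*(3 - 5) + 1 = q*(-2) + 1 = -2*q + 1 = 1 - 2*q)
s(m)/F = (1 - 2*2)/7570 = (1 - 4)*(1/7570) = -3*1/7570 = -3/7570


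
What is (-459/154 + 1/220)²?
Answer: 21003889/2371600 ≈ 8.8564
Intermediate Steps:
(-459/154 + 1/220)² = (-4583/1540)² = 21003889/2371600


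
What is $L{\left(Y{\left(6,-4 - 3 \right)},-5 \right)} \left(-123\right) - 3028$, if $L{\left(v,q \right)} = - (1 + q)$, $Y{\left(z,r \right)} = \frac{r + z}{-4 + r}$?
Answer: $-3520$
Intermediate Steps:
$Y{\left(z,r \right)} = \frac{r + z}{-4 + r}$
$L{\left(v,q \right)} = -1 - q$
$L{\left(Y{\left(6,-4 - 3 \right)},-5 \right)} \left(-123\right) - 3028 = \left(-1 - -5\right) \left(-123\right) - 3028 = \left(-1 + 5\right) \left(-123\right) - 3028 = 4 \left(-123\right) - 3028 = -492 - 3028 = -3520$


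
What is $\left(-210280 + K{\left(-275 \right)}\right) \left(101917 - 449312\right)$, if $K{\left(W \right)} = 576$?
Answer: $72850121080$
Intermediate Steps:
$\left(-210280 + K{\left(-275 \right)}\right) \left(101917 - 449312\right) = \left(-210280 + 576\right) \left(101917 - 449312\right) = - 209704 \left(101917 - 449312\right) = \left(-209704\right) \left(-347395\right) = 72850121080$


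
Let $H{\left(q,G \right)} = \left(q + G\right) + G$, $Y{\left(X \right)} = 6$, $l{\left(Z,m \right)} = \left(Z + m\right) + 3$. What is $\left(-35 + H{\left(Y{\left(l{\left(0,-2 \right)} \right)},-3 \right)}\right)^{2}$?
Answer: $1225$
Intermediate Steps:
$l{\left(Z,m \right)} = 3 + Z + m$
$H{\left(q,G \right)} = q + 2 G$ ($H{\left(q,G \right)} = \left(G + q\right) + G = q + 2 G$)
$\left(-35 + H{\left(Y{\left(l{\left(0,-2 \right)} \right)},-3 \right)}\right)^{2} = \left(-35 + \left(6 + 2 \left(-3\right)\right)\right)^{2} = \left(-35 + \left(6 - 6\right)\right)^{2} = \left(-35 + 0\right)^{2} = \left(-35\right)^{2} = 1225$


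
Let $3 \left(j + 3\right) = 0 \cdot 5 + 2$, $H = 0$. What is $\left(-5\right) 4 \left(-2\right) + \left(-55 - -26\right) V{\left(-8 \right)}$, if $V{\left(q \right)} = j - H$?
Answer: $\frac{323}{3} \approx 107.67$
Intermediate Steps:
$j = - \frac{7}{3}$ ($j = -3 + \frac{0 \cdot 5 + 2}{3} = -3 + \frac{0 + 2}{3} = -3 + \frac{1}{3} \cdot 2 = -3 + \frac{2}{3} = - \frac{7}{3} \approx -2.3333$)
$V{\left(q \right)} = - \frac{7}{3}$ ($V{\left(q \right)} = - \frac{7}{3} - 0 = - \frac{7}{3} + 0 = - \frac{7}{3}$)
$\left(-5\right) 4 \left(-2\right) + \left(-55 - -26\right) V{\left(-8 \right)} = \left(-5\right) 4 \left(-2\right) + \left(-55 - -26\right) \left(- \frac{7}{3}\right) = \left(-20\right) \left(-2\right) + \left(-55 + 26\right) \left(- \frac{7}{3}\right) = 40 - - \frac{203}{3} = 40 + \frac{203}{3} = \frac{323}{3}$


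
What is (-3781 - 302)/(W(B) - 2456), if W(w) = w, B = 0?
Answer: 4083/2456 ≈ 1.6625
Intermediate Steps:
(-3781 - 302)/(W(B) - 2456) = (-3781 - 302)/(0 - 2456) = -4083/(-2456) = -4083*(-1/2456) = 4083/2456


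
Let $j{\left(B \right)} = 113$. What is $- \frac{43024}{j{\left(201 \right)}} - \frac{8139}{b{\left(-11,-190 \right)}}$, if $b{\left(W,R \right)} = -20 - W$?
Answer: $\frac{177497}{339} \approx 523.59$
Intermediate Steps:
$- \frac{43024}{j{\left(201 \right)}} - \frac{8139}{b{\left(-11,-190 \right)}} = - \frac{43024}{113} - \frac{8139}{-20 - -11} = \left(-43024\right) \frac{1}{113} - \frac{8139}{-20 + 11} = - \frac{43024}{113} - \frac{8139}{-9} = - \frac{43024}{113} - - \frac{2713}{3} = - \frac{43024}{113} + \frac{2713}{3} = \frac{177497}{339}$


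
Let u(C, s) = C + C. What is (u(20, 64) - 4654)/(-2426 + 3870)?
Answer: -2307/722 ≈ -3.1953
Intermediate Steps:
u(C, s) = 2*C
(u(20, 64) - 4654)/(-2426 + 3870) = (2*20 - 4654)/(-2426 + 3870) = (40 - 4654)/1444 = -4614*1/1444 = -2307/722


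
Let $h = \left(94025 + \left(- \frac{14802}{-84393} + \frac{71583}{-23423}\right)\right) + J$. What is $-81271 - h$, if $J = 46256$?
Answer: $- \frac{145981464792685}{658912413} \approx -2.2155 \cdot 10^{5}$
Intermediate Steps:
$h = \frac{92430994075762}{658912413}$ ($h = \left(94025 + \left(- \frac{14802}{-84393} + \frac{71583}{-23423}\right)\right) + 46256 = \left(94025 + \left(\left(-14802\right) \left(- \frac{1}{84393}\right) + 71583 \left(- \frac{1}{23423}\right)\right)\right) + 46256 = \left(94025 + \left(\frac{4934}{28131} - \frac{71583}{23423}\right)\right) + 46256 = \left(94025 - \frac{1898132291}{658912413}\right) + 46256 = \frac{61952341500034}{658912413} + 46256 = \frac{92430994075762}{658912413} \approx 1.4028 \cdot 10^{5}$)
$-81271 - h = -81271 - \frac{92430994075762}{658912413} = - \frac{145981464792685}{658912413}$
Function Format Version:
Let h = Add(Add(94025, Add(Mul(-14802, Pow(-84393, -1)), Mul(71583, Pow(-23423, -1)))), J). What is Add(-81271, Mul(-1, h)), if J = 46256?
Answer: Rational(-145981464792685, 658912413) ≈ -2.2155e+5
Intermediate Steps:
h = Rational(92430994075762, 658912413) (h = Add(Add(94025, Add(Mul(-14802, Pow(-84393, -1)), Mul(71583, Pow(-23423, -1)))), 46256) = Add(Add(94025, Add(Mul(-14802, Rational(-1, 84393)), Mul(71583, Rational(-1, 23423)))), 46256) = Add(Add(94025, Add(Rational(4934, 28131), Rational(-71583, 23423))), 46256) = Add(Add(94025, Rational(-1898132291, 658912413)), 46256) = Add(Rational(61952341500034, 658912413), 46256) = Rational(92430994075762, 658912413) ≈ 1.4028e+5)
Add(-81271, Mul(-1, h)) = Add(-81271, Mul(-1, Rational(92430994075762, 658912413))) = Add(-81271, Rational(-92430994075762, 658912413)) = Rational(-145981464792685, 658912413)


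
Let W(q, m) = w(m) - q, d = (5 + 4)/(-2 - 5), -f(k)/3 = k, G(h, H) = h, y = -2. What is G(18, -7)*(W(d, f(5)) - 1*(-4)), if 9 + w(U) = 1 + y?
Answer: -594/7 ≈ -84.857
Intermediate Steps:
f(k) = -3*k
d = -9/7 (d = 9/(-7) = 9*(-⅐) = -9/7 ≈ -1.2857)
w(U) = -10 (w(U) = -9 + (1 - 2) = -9 - 1 = -10)
W(q, m) = -10 - q
G(18, -7)*(W(d, f(5)) - 1*(-4)) = 18*((-10 - 1*(-9/7)) - 1*(-4)) = 18*((-10 + 9/7) + 4) = 18*(-61/7 + 4) = 18*(-33/7) = -594/7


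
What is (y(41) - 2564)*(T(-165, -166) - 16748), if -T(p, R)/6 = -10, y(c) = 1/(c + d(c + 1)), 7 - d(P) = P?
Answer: 128355752/3 ≈ 4.2785e+7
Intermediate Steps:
d(P) = 7 - P
y(c) = ⅙ (y(c) = 1/(c + (7 - (c + 1))) = 1/(c + (7 - (1 + c))) = 1/(c + (7 + (-1 - c))) = 1/(c + (6 - c)) = 1/6 = ⅙)
T(p, R) = 60 (T(p, R) = -6*(-10) = 60)
(y(41) - 2564)*(T(-165, -166) - 16748) = (⅙ - 2564)*(60 - 16748) = -15383/6*(-16688) = 128355752/3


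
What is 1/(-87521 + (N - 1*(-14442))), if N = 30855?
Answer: -1/42224 ≈ -2.3683e-5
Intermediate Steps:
1/(-87521 + (N - 1*(-14442))) = 1/(-87521 + (30855 - 1*(-14442))) = 1/(-87521 + (30855 + 14442)) = 1/(-87521 + 45297) = 1/(-42224) = -1/42224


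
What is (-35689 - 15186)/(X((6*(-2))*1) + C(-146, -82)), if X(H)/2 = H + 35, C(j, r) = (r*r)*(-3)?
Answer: 50875/20126 ≈ 2.5278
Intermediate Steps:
C(j, r) = -3*r² (C(j, r) = r²*(-3) = -3*r²)
X(H) = 70 + 2*H (X(H) = 2*(H + 35) = 2*(35 + H) = 70 + 2*H)
(-35689 - 15186)/(X((6*(-2))*1) + C(-146, -82)) = (-35689 - 15186)/((70 + 2*((6*(-2))*1)) - 3*(-82)²) = -50875/((70 + 2*(-12*1)) - 3*6724) = -50875/((70 + 2*(-12)) - 20172) = -50875/((70 - 24) - 20172) = -50875/(46 - 20172) = -50875/(-20126) = -50875*(-1/20126) = 50875/20126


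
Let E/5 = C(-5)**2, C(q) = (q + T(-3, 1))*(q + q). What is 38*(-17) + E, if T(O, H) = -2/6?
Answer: 122186/9 ≈ 13576.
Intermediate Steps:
T(O, H) = -1/3 (T(O, H) = -2*1/6 = -1/3)
C(q) = 2*q*(-1/3 + q) (C(q) = (q - 1/3)*(q + q) = (-1/3 + q)*(2*q) = 2*q*(-1/3 + q))
E = 128000/9 (E = 5*((2/3)*(-5)*(-1 + 3*(-5)))**2 = 5*((2/3)*(-5)*(-1 - 15))**2 = 5*((2/3)*(-5)*(-16))**2 = 5*(160/3)**2 = 5*(25600/9) = 128000/9 ≈ 14222.)
38*(-17) + E = 38*(-17) + 128000/9 = -646 + 128000/9 = 122186/9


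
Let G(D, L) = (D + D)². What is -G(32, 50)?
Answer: -4096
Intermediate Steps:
G(D, L) = 4*D² (G(D, L) = (2*D)² = 4*D²)
-G(32, 50) = -4*32² = -4*1024 = -1*4096 = -4096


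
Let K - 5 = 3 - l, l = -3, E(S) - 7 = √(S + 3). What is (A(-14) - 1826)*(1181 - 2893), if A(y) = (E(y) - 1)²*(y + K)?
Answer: 3254512 + 61632*I*√11 ≈ 3.2545e+6 + 2.0441e+5*I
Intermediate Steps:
E(S) = 7 + √(3 + S) (E(S) = 7 + √(S + 3) = 7 + √(3 + S))
K = 11 (K = 5 + (3 - 1*(-3)) = 5 + (3 + 3) = 5 + 6 = 11)
A(y) = (6 + √(3 + y))²*(11 + y) (A(y) = ((7 + √(3 + y)) - 1)²*(y + 11) = (6 + √(3 + y))²*(11 + y))
(A(-14) - 1826)*(1181 - 2893) = ((6 + √(3 - 14))²*(11 - 14) - 1826)*(1181 - 2893) = ((6 + √(-11))²*(-3) - 1826)*(-1712) = ((6 + I*√11)²*(-3) - 1826)*(-1712) = (-3*(6 + I*√11)² - 1826)*(-1712) = (-1826 - 3*(6 + I*√11)²)*(-1712) = 3126112 + 5136*(6 + I*√11)²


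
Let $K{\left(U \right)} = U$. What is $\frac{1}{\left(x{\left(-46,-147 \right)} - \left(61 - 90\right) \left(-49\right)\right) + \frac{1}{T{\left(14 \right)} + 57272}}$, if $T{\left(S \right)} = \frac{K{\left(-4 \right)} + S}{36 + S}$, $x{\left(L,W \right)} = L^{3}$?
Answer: $- \frac{286361}{28280153272} \approx -1.0126 \cdot 10^{-5}$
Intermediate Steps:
$T{\left(S \right)} = \frac{-4 + S}{36 + S}$
$\frac{1}{\left(x{\left(-46,-147 \right)} - \left(61 - 90\right) \left(-49\right)\right) + \frac{1}{T{\left(14 \right)} + 57272}} = \frac{1}{\left(\left(-46\right)^{3} - \left(61 - 90\right) \left(-49\right)\right) + \frac{1}{\frac{-4 + 14}{36 + 14} + 57272}} = \frac{1}{\left(-97336 - \left(-29\right) \left(-49\right)\right) + \frac{1}{\frac{1}{50} \cdot 10 + 57272}} = \frac{1}{\left(-97336 - 1421\right) + \frac{1}{\frac{1}{50} \cdot 10 + 57272}} = \frac{1}{\left(-97336 - 1421\right) + \frac{1}{\frac{1}{5} + 57272}} = \frac{1}{-98757 + \frac{1}{\frac{286361}{5}}} = \frac{1}{-98757 + \frac{5}{286361}} = \frac{1}{- \frac{28280153272}{286361}} = - \frac{286361}{28280153272}$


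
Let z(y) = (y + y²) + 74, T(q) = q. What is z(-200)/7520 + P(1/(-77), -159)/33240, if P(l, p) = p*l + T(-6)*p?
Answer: 427542939/80197040 ≈ 5.3312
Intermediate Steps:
P(l, p) = -6*p + l*p (P(l, p) = p*l - 6*p = l*p - 6*p = -6*p + l*p)
z(y) = 74 + y + y²
z(-200)/7520 + P(1/(-77), -159)/33240 = (74 - 200 + (-200)²)/7520 - 159*(-6 + 1/(-77))/33240 = (74 - 200 + 40000)*(1/7520) - 159*(-6 - 1/77)*(1/33240) = 39874*(1/7520) - 159*(-463/77)*(1/33240) = 19937/3760 + (73617/77)*(1/33240) = 19937/3760 + 24539/853160 = 427542939/80197040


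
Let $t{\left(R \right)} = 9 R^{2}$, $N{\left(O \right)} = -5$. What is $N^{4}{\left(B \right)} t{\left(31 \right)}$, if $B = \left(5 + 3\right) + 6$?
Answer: $5405625$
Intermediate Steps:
$B = 14$ ($B = 8 + 6 = 14$)
$N^{4}{\left(B \right)} t{\left(31 \right)} = \left(-5\right)^{4} \cdot 9 \cdot 31^{2} = 625 \cdot 9 \cdot 961 = 625 \cdot 8649 = 5405625$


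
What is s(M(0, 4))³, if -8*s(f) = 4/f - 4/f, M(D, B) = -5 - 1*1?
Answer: 0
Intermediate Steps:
M(D, B) = -6 (M(D, B) = -5 - 1 = -6)
s(f) = 0 (s(f) = -(4/f - 4/f)/8 = -⅛*0 = 0)
s(M(0, 4))³ = 0³ = 0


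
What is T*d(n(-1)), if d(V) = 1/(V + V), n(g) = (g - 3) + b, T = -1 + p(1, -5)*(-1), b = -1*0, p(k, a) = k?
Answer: 1/4 ≈ 0.25000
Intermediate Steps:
b = 0
T = -2 (T = -1 + 1*(-1) = -1 - 1 = -2)
n(g) = -3 + g (n(g) = (g - 3) + 0 = (-3 + g) + 0 = -3 + g)
d(V) = 1/(2*V)
T*d(n(-1)) = -1/(-3 - 1) = -1/(-4) = -(-1)/4 = -2*(-1/8) = 1/4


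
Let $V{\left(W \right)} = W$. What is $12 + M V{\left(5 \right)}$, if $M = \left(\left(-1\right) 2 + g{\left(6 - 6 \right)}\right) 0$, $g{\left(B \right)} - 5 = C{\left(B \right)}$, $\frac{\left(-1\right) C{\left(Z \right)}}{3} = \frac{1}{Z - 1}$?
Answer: $12$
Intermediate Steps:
$C{\left(Z \right)} = - \frac{3}{-1 + Z}$ ($C{\left(Z \right)} = - \frac{3}{Z - 1} = - \frac{3}{-1 + Z}$)
$g{\left(B \right)} = 5 - \frac{3}{-1 + B}$
$M = 0$ ($M = \left(\left(-1\right) 2 + \frac{-8 + 5 \left(6 - 6\right)}{-1 + \left(6 - 6\right)}\right) 0 = \left(-2 + \frac{-8 + 5 \left(6 - 6\right)}{-1 + \left(6 - 6\right)}\right) 0 = \left(-2 + \frac{-8 + 5 \cdot 0}{-1 + 0}\right) 0 = \left(-2 + \frac{-8 + 0}{-1}\right) 0 = \left(-2 - -8\right) 0 = \left(-2 + 8\right) 0 = 6 \cdot 0 = 0$)
$12 + M V{\left(5 \right)} = 12 + 0 \cdot 5 = 12 + 0 = 12$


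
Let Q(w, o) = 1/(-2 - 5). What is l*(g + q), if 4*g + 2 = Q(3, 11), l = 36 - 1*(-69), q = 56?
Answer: 23295/4 ≈ 5823.8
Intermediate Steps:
Q(w, o) = -⅐ (Q(w, o) = 1/(-7) = -⅐)
l = 105 (l = 36 + 69 = 105)
g = -15/28 (g = -½ + (¼)*(-⅐) = -½ - 1/28 = -15/28 ≈ -0.53571)
l*(g + q) = 105*(-15/28 + 56) = 105*(1553/28) = 23295/4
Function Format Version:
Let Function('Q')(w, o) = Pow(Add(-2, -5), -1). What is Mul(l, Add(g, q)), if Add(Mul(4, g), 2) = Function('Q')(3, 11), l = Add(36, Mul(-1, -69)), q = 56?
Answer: Rational(23295, 4) ≈ 5823.8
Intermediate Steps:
Function('Q')(w, o) = Rational(-1, 7) (Function('Q')(w, o) = Pow(-7, -1) = Rational(-1, 7))
l = 105 (l = Add(36, 69) = 105)
g = Rational(-15, 28) (g = Add(Rational(-1, 2), Mul(Rational(1, 4), Rational(-1, 7))) = Add(Rational(-1, 2), Rational(-1, 28)) = Rational(-15, 28) ≈ -0.53571)
Mul(l, Add(g, q)) = Mul(105, Add(Rational(-15, 28), 56)) = Mul(105, Rational(1553, 28)) = Rational(23295, 4)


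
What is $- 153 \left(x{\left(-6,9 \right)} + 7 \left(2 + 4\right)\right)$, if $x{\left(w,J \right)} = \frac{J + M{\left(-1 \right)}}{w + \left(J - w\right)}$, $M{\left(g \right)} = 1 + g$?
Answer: $-6579$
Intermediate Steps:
$x{\left(w,J \right)} = 1$ ($x{\left(w,J \right)} = \frac{J + \left(1 - 1\right)}{w + \left(J - w\right)} = \frac{J + 0}{J} = \frac{J}{J} = 1$)
$- 153 \left(x{\left(-6,9 \right)} + 7 \left(2 + 4\right)\right) = - 153 \left(1 + 7 \left(2 + 4\right)\right) = - 153 \left(1 + 7 \cdot 6\right) = - 153 \left(1 + 42\right) = \left(-153\right) 43 = -6579$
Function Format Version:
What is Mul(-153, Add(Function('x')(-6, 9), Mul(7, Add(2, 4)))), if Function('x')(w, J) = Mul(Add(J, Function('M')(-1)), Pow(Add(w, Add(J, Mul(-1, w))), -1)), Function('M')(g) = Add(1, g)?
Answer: -6579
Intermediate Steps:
Function('x')(w, J) = 1 (Function('x')(w, J) = Mul(Add(J, Add(1, -1)), Pow(Add(w, Add(J, Mul(-1, w))), -1)) = Mul(Add(J, 0), Pow(J, -1)) = Mul(J, Pow(J, -1)) = 1)
Mul(-153, Add(Function('x')(-6, 9), Mul(7, Add(2, 4)))) = Mul(-153, Add(1, Mul(7, Add(2, 4)))) = Mul(-153, Add(1, Mul(7, 6))) = Mul(-153, Add(1, 42)) = Mul(-153, 43) = -6579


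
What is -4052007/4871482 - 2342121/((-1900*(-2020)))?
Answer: -13480601579661/9348373958000 ≈ -1.4420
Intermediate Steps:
-4052007/4871482 - 2342121/((-1900*(-2020))) = -4052007*1/4871482 - 2342121/3838000 = -4052007/4871482 - 2342121*1/3838000 = -4052007/4871482 - 2342121/3838000 = -13480601579661/9348373958000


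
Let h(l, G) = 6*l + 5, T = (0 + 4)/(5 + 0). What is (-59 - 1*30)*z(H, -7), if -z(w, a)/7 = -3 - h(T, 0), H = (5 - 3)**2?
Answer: -39872/5 ≈ -7974.4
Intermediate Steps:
H = 4 (H = 2**2 = 4)
T = 4/5 ≈ 0.80000
h(l, G) = 5 + 6*l
z(w, a) = 448/5 (z(w, a) = -7*(-3 - (5 + 6*(4/5))) = -7*(-3 - (5 + 24/5)) = -7*(-3 - 1*49/5) = -7*(-3 - 49/5) = -7*(-64/5) = 448/5)
(-59 - 1*30)*z(H, -7) = (-59 - 1*30)*(448/5) = (-59 - 30)*(448/5) = -89*448/5 = -39872/5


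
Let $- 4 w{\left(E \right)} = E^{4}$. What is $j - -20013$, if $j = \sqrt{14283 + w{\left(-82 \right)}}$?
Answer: $20013 + i \sqrt{11288761} \approx 20013.0 + 3359.9 i$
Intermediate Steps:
$w{\left(E \right)} = - \frac{E^{4}}{4}$
$j = i \sqrt{11288761}$ ($j = \sqrt{14283 - \frac{\left(-82\right)^{4}}{4}} = \sqrt{14283 - 11303044} = \sqrt{-11288761} = i \sqrt{11288761} \approx 3359.9 i$)
$j - -20013 = i \sqrt{11288761} - -20013 = i \sqrt{11288761} + 20013 = 20013 + i \sqrt{11288761}$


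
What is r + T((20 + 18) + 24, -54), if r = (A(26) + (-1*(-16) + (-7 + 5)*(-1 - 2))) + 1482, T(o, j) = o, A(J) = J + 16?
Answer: 1608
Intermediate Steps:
A(J) = 16 + J
r = 1546 (r = ((16 + 26) + (-1*(-16) + (-7 + 5)*(-1 - 2))) + 1482 = (42 + (16 - 2*(-3))) + 1482 = (42 + (16 + 6)) + 1482 = (42 + 22) + 1482 = 64 + 1482 = 1546)
r + T((20 + 18) + 24, -54) = 1546 + ((20 + 18) + 24) = 1546 + (38 + 24) = 1546 + 62 = 1608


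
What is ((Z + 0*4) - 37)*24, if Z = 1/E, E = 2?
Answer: -876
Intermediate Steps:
Z = 1/2 ≈ 0.50000
((Z + 0*4) - 37)*24 = ((1/2 + 0*4) - 37)*24 = ((1/2 + 0) - 37)*24 = (1/2 - 37)*24 = -73/2*24 = -876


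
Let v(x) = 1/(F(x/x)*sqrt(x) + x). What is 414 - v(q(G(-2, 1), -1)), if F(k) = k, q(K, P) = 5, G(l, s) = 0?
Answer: 1655/4 + sqrt(5)/20 ≈ 413.86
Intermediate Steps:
v(x) = 1/(x + sqrt(x)) (v(x) = 1/((x/x)*sqrt(x) + x) = 1/(1*sqrt(x) + x) = 1/(sqrt(x) + x) = 1/(x + sqrt(x)))
414 - v(q(G(-2, 1), -1)) = 414 - 1/(5 + sqrt(5))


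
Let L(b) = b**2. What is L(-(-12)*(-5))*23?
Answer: 82800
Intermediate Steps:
L(-(-12)*(-5))*23 = (-(-12)*(-5))**2*23 = (-4*15)**2*23 = (-60)**2*23 = 3600*23 = 82800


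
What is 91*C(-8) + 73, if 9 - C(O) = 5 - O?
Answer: -291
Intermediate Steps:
C(O) = 4 + O (C(O) = 9 - (5 - O) = 9 + (-5 + O) = 4 + O)
91*C(-8) + 73 = 91*(4 - 8) + 73 = 91*(-4) + 73 = -364 + 73 = -291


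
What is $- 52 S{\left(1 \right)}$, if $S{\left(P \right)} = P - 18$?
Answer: $884$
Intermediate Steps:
$S{\left(P \right)} = -18 + P$ ($S{\left(P \right)} = P - 18 = -18 + P$)
$- 52 S{\left(1 \right)} = - 52 \left(-18 + 1\right) = \left(-52\right) \left(-17\right) = 884$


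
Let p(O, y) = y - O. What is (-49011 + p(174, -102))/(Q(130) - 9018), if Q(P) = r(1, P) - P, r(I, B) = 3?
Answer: 49287/9145 ≈ 5.3895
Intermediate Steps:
Q(P) = 3 - P
(-49011 + p(174, -102))/(Q(130) - 9018) = (-49011 + (-102 - 1*174))/((3 - 1*130) - 9018) = (-49011 + (-102 - 174))/((3 - 130) - 9018) = (-49011 - 276)/(-127 - 9018) = -49287/(-9145) = -49287*(-1/9145) = 49287/9145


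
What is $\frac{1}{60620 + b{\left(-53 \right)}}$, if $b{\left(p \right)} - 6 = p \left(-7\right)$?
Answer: $\frac{1}{60997} \approx 1.6394 \cdot 10^{-5}$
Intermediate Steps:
$b{\left(p \right)} = 6 - 7 p$ ($b{\left(p \right)} = 6 + p \left(-7\right) = 6 - 7 p$)
$\frac{1}{60620 + b{\left(-53 \right)}} = \frac{1}{60620 + \left(6 - -371\right)} = \frac{1}{60620 + \left(6 + 371\right)} = \frac{1}{60620 + 377} = \frac{1}{60997}$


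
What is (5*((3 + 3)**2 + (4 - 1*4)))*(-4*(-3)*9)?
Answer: 19440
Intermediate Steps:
(5*((3 + 3)**2 + (4 - 1*4)))*(-4*(-3)*9) = (5*(6**2 + (4 - 4)))*(12*9) = (5*(36 + 0))*108 = (5*36)*108 = 180*108 = 19440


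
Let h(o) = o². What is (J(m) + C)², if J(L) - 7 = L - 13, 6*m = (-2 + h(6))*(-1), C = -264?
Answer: 683929/9 ≈ 75992.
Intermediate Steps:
m = -17/3 (m = ((-2 + 6²)*(-1))/6 = ((-2 + 36)*(-1))/6 = (34*(-1))/6 = (⅙)*(-34) = -17/3 ≈ -5.6667)
J(L) = -6 + L (J(L) = 7 + (L - 13) = 7 + (-13 + L) = -6 + L)
(J(m) + C)² = ((-6 - 17/3) - 264)² = (-35/3 - 264)² = (-827/3)² = 683929/9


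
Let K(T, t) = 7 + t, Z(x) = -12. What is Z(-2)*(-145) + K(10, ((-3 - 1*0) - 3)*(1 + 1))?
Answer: 1735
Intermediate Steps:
Z(-2)*(-145) + K(10, ((-3 - 1*0) - 3)*(1 + 1)) = -12*(-145) + (7 + ((-3 - 1*0) - 3)*(1 + 1)) = 1740 + (7 + ((-3 + 0) - 3)*2) = 1740 + (7 + (-3 - 3)*2) = 1740 + (7 - 6*2) = 1740 + (7 - 12) = 1740 - 5 = 1735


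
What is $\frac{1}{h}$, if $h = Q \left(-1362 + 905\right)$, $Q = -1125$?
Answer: $\frac{1}{514125} \approx 1.9451 \cdot 10^{-6}$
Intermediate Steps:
$h = 514125$ ($h = - 1125 \left(-1362 + 905\right) = \left(-1125\right) \left(-457\right) = 514125$)
$\frac{1}{h} = \frac{1}{514125}$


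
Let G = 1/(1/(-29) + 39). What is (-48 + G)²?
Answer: 2938832521/1276900 ≈ 2301.5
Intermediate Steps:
G = 29/1130 (G = 1/(-1/29 + 39) = 1/(1130/29) = 29/1130 ≈ 0.025664)
(-48 + G)² = (-48 + 29/1130)² = (-54211/1130)² = 2938832521/1276900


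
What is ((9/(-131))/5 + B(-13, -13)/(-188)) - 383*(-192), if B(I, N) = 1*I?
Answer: 9055229863/123140 ≈ 73536.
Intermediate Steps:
B(I, N) = I
((9/(-131))/5 + B(-13, -13)/(-188)) - 383*(-192) = ((9/(-131))/5 - 13/(-188)) - 383*(-192) = ((9*(-1/131))*(⅕) - 13*(-1/188)) + 73536 = (-9/131*⅕ + 13/188) + 73536 = (-9/655 + 13/188) + 73536 = 6823/123140 + 73536 = 9055229863/123140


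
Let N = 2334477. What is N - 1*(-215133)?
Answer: 2549610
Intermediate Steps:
N - 1*(-215133) = 2334477 - 1*(-215133) = 2334477 + 215133 = 2549610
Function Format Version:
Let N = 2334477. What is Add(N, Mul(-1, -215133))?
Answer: 2549610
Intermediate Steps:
Add(N, Mul(-1, -215133)) = Add(2334477, Mul(-1, -215133)) = Add(2334477, 215133) = 2549610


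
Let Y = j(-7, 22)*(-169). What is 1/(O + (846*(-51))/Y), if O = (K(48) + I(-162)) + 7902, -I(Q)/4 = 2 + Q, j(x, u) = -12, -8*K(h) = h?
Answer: 338/2877977 ≈ 0.00011744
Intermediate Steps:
K(h) = -h/8
I(Q) = -8 - 4*Q (I(Q) = -4*(2 + Q) = -8 - 4*Q)
Y = 2028 (Y = -12*(-169) = 2028)
O = 8536 (O = (-1/8*48 + (-8 - 4*(-162))) + 7902 = (-6 + (-8 + 648)) + 7902 = (-6 + 640) + 7902 = 634 + 7902 = 8536)
1/(O + (846*(-51))/Y) = 1/(8536 + (846*(-51))/2028) = 1/(8536 - 43146*1/2028) = 1/(8536 - 7191/338) = 1/(2877977/338) = 338/2877977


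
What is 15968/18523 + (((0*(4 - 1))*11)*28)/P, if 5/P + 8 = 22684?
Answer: 15968/18523 ≈ 0.86206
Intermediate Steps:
P = 5/22676 (P = 5/(-8 + 22684) = 5/22676 ≈ 0.00022050)
15968/18523 + (((0*(4 - 1))*11)*28)/P = 15968/18523 + (((0*(4 - 1))*11)*28)/(5/22676) = 15968*(1/18523) + (((0*3)*11)*28)*(22676/5) = 15968/18523 + ((0*11)*28)*(22676/5) = 15968/18523 + (0*28)*(22676/5) = 15968/18523 + 0*(22676/5) = 15968/18523 + 0 = 15968/18523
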